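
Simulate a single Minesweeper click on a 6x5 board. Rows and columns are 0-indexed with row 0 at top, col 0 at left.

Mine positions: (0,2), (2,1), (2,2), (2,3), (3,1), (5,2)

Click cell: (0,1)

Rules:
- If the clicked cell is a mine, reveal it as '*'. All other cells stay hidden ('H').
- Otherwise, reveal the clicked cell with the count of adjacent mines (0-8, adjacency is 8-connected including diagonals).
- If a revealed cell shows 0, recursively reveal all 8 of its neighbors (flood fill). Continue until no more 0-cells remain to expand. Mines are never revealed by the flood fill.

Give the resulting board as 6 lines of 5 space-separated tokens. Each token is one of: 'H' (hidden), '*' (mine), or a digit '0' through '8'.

H 1 H H H
H H H H H
H H H H H
H H H H H
H H H H H
H H H H H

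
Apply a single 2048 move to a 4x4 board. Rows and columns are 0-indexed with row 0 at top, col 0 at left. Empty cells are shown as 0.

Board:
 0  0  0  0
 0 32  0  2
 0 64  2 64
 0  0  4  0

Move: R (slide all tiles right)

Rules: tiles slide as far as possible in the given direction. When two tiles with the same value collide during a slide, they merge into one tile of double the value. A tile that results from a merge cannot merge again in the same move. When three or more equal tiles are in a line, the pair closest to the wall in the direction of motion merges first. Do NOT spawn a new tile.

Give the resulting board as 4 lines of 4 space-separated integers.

Slide right:
row 0: [0, 0, 0, 0] -> [0, 0, 0, 0]
row 1: [0, 32, 0, 2] -> [0, 0, 32, 2]
row 2: [0, 64, 2, 64] -> [0, 64, 2, 64]
row 3: [0, 0, 4, 0] -> [0, 0, 0, 4]

Answer:  0  0  0  0
 0  0 32  2
 0 64  2 64
 0  0  0  4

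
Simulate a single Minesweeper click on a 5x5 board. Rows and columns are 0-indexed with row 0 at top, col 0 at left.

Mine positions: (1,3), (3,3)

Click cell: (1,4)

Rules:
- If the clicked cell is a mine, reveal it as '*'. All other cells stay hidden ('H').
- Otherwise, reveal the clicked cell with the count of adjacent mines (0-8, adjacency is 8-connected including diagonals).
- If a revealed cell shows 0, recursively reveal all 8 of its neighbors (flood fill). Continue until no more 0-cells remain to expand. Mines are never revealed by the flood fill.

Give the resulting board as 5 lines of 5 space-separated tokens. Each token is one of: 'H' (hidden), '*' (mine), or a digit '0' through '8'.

H H H H H
H H H H 1
H H H H H
H H H H H
H H H H H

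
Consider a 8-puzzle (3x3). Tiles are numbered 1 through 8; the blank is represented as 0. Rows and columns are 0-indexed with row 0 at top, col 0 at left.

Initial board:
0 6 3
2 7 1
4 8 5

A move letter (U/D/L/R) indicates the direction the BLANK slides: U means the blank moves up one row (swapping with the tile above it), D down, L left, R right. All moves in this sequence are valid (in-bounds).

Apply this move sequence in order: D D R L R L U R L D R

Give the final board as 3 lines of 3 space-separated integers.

After move 1 (D):
2 6 3
0 7 1
4 8 5

After move 2 (D):
2 6 3
4 7 1
0 8 5

After move 3 (R):
2 6 3
4 7 1
8 0 5

After move 4 (L):
2 6 3
4 7 1
0 8 5

After move 5 (R):
2 6 3
4 7 1
8 0 5

After move 6 (L):
2 6 3
4 7 1
0 8 5

After move 7 (U):
2 6 3
0 7 1
4 8 5

After move 8 (R):
2 6 3
7 0 1
4 8 5

After move 9 (L):
2 6 3
0 7 1
4 8 5

After move 10 (D):
2 6 3
4 7 1
0 8 5

After move 11 (R):
2 6 3
4 7 1
8 0 5

Answer: 2 6 3
4 7 1
8 0 5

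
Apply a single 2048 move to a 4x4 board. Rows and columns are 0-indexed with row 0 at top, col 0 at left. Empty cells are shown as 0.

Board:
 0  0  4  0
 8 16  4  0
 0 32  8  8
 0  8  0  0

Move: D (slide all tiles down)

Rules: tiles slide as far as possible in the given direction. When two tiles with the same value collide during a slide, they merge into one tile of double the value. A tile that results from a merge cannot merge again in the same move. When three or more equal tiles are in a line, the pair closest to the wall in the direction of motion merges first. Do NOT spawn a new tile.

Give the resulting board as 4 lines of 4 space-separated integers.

Answer:  0  0  0  0
 0 16  0  0
 0 32  8  0
 8  8  8  8

Derivation:
Slide down:
col 0: [0, 8, 0, 0] -> [0, 0, 0, 8]
col 1: [0, 16, 32, 8] -> [0, 16, 32, 8]
col 2: [4, 4, 8, 0] -> [0, 0, 8, 8]
col 3: [0, 0, 8, 0] -> [0, 0, 0, 8]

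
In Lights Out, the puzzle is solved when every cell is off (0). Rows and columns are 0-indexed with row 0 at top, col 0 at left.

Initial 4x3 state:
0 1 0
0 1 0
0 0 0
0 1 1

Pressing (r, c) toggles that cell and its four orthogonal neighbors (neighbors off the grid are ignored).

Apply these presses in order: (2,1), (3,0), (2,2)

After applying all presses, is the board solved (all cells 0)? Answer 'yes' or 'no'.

After press 1 at (2,1):
0 1 0
0 0 0
1 1 1
0 0 1

After press 2 at (3,0):
0 1 0
0 0 0
0 1 1
1 1 1

After press 3 at (2,2):
0 1 0
0 0 1
0 0 0
1 1 0

Lights still on: 4

Answer: no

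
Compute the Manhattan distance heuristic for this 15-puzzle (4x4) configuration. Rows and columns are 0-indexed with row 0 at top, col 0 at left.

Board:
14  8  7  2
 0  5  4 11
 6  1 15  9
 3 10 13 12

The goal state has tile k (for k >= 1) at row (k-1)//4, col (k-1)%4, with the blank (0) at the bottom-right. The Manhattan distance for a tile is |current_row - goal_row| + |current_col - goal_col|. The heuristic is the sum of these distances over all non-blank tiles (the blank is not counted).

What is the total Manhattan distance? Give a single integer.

Answer: 33

Derivation:
Tile 14: (0,0)->(3,1) = 4
Tile 8: (0,1)->(1,3) = 3
Tile 7: (0,2)->(1,2) = 1
Tile 2: (0,3)->(0,1) = 2
Tile 5: (1,1)->(1,0) = 1
Tile 4: (1,2)->(0,3) = 2
Tile 11: (1,3)->(2,2) = 2
Tile 6: (2,0)->(1,1) = 2
Tile 1: (2,1)->(0,0) = 3
Tile 15: (2,2)->(3,2) = 1
Tile 9: (2,3)->(2,0) = 3
Tile 3: (3,0)->(0,2) = 5
Tile 10: (3,1)->(2,1) = 1
Tile 13: (3,2)->(3,0) = 2
Tile 12: (3,3)->(2,3) = 1
Sum: 4 + 3 + 1 + 2 + 1 + 2 + 2 + 2 + 3 + 1 + 3 + 5 + 1 + 2 + 1 = 33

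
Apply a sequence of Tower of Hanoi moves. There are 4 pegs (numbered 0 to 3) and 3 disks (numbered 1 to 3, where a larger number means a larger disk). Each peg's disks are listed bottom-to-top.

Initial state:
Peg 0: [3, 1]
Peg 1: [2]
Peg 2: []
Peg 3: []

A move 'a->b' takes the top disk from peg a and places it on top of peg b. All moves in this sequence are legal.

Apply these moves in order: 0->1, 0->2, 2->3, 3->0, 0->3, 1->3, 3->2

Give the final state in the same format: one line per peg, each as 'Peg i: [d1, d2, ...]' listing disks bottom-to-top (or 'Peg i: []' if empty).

After move 1 (0->1):
Peg 0: [3]
Peg 1: [2, 1]
Peg 2: []
Peg 3: []

After move 2 (0->2):
Peg 0: []
Peg 1: [2, 1]
Peg 2: [3]
Peg 3: []

After move 3 (2->3):
Peg 0: []
Peg 1: [2, 1]
Peg 2: []
Peg 3: [3]

After move 4 (3->0):
Peg 0: [3]
Peg 1: [2, 1]
Peg 2: []
Peg 3: []

After move 5 (0->3):
Peg 0: []
Peg 1: [2, 1]
Peg 2: []
Peg 3: [3]

After move 6 (1->3):
Peg 0: []
Peg 1: [2]
Peg 2: []
Peg 3: [3, 1]

After move 7 (3->2):
Peg 0: []
Peg 1: [2]
Peg 2: [1]
Peg 3: [3]

Answer: Peg 0: []
Peg 1: [2]
Peg 2: [1]
Peg 3: [3]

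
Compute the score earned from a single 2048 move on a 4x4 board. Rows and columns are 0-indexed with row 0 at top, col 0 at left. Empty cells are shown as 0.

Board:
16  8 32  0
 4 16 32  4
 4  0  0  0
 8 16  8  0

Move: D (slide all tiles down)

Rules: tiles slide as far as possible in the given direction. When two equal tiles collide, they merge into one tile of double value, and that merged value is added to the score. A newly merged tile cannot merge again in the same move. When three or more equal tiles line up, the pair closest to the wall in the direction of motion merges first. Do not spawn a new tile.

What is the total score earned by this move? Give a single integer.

Slide down:
col 0: [16, 4, 4, 8] -> [0, 16, 8, 8]  score +8 (running 8)
col 1: [8, 16, 0, 16] -> [0, 0, 8, 32]  score +32 (running 40)
col 2: [32, 32, 0, 8] -> [0, 0, 64, 8]  score +64 (running 104)
col 3: [0, 4, 0, 0] -> [0, 0, 0, 4]  score +0 (running 104)
Board after move:
 0  0  0  0
16  0  0  0
 8  8 64  0
 8 32  8  4

Answer: 104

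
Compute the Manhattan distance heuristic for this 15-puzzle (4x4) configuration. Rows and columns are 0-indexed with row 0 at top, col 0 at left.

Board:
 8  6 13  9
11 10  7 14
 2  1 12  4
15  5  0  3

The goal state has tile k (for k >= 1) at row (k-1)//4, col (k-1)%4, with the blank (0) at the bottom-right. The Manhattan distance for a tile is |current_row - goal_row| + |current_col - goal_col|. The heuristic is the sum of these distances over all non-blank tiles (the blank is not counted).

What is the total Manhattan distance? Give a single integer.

Tile 8: at (0,0), goal (1,3), distance |0-1|+|0-3| = 4
Tile 6: at (0,1), goal (1,1), distance |0-1|+|1-1| = 1
Tile 13: at (0,2), goal (3,0), distance |0-3|+|2-0| = 5
Tile 9: at (0,3), goal (2,0), distance |0-2|+|3-0| = 5
Tile 11: at (1,0), goal (2,2), distance |1-2|+|0-2| = 3
Tile 10: at (1,1), goal (2,1), distance |1-2|+|1-1| = 1
Tile 7: at (1,2), goal (1,2), distance |1-1|+|2-2| = 0
Tile 14: at (1,3), goal (3,1), distance |1-3|+|3-1| = 4
Tile 2: at (2,0), goal (0,1), distance |2-0|+|0-1| = 3
Tile 1: at (2,1), goal (0,0), distance |2-0|+|1-0| = 3
Tile 12: at (2,2), goal (2,3), distance |2-2|+|2-3| = 1
Tile 4: at (2,3), goal (0,3), distance |2-0|+|3-3| = 2
Tile 15: at (3,0), goal (3,2), distance |3-3|+|0-2| = 2
Tile 5: at (3,1), goal (1,0), distance |3-1|+|1-0| = 3
Tile 3: at (3,3), goal (0,2), distance |3-0|+|3-2| = 4
Sum: 4 + 1 + 5 + 5 + 3 + 1 + 0 + 4 + 3 + 3 + 1 + 2 + 2 + 3 + 4 = 41

Answer: 41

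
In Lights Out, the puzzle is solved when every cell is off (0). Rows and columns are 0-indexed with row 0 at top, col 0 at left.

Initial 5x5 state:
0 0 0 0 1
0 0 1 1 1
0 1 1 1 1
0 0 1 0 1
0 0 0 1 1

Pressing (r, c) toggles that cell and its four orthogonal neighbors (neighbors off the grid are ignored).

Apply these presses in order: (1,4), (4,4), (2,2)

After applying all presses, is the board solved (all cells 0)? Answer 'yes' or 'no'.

After press 1 at (1,4):
0 0 0 0 0
0 0 1 0 0
0 1 1 1 0
0 0 1 0 1
0 0 0 1 1

After press 2 at (4,4):
0 0 0 0 0
0 0 1 0 0
0 1 1 1 0
0 0 1 0 0
0 0 0 0 0

After press 3 at (2,2):
0 0 0 0 0
0 0 0 0 0
0 0 0 0 0
0 0 0 0 0
0 0 0 0 0

Lights still on: 0

Answer: yes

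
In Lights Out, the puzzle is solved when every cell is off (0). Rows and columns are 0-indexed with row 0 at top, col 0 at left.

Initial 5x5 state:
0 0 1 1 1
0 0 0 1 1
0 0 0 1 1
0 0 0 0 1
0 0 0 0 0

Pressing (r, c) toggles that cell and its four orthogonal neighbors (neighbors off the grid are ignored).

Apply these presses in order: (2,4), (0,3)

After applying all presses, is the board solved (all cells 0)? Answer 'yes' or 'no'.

After press 1 at (2,4):
0 0 1 1 1
0 0 0 1 0
0 0 0 0 0
0 0 0 0 0
0 0 0 0 0

After press 2 at (0,3):
0 0 0 0 0
0 0 0 0 0
0 0 0 0 0
0 0 0 0 0
0 0 0 0 0

Lights still on: 0

Answer: yes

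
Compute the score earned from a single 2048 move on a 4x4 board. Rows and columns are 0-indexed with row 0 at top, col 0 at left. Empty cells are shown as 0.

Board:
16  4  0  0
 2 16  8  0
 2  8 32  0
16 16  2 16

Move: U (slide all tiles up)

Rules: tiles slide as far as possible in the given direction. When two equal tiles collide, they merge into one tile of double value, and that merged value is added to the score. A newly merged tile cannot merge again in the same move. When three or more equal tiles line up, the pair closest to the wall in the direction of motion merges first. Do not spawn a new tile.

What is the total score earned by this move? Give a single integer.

Answer: 4

Derivation:
Slide up:
col 0: [16, 2, 2, 16] -> [16, 4, 16, 0]  score +4 (running 4)
col 1: [4, 16, 8, 16] -> [4, 16, 8, 16]  score +0 (running 4)
col 2: [0, 8, 32, 2] -> [8, 32, 2, 0]  score +0 (running 4)
col 3: [0, 0, 0, 16] -> [16, 0, 0, 0]  score +0 (running 4)
Board after move:
16  4  8 16
 4 16 32  0
16  8  2  0
 0 16  0  0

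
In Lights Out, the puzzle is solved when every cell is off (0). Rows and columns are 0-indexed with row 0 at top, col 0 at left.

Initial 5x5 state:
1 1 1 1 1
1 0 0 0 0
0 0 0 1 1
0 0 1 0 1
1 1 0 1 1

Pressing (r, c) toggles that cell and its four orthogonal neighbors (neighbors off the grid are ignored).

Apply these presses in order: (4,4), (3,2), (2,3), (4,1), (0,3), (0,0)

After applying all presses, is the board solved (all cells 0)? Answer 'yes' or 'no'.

Answer: yes

Derivation:
After press 1 at (4,4):
1 1 1 1 1
1 0 0 0 0
0 0 0 1 1
0 0 1 0 0
1 1 0 0 0

After press 2 at (3,2):
1 1 1 1 1
1 0 0 0 0
0 0 1 1 1
0 1 0 1 0
1 1 1 0 0

After press 3 at (2,3):
1 1 1 1 1
1 0 0 1 0
0 0 0 0 0
0 1 0 0 0
1 1 1 0 0

After press 4 at (4,1):
1 1 1 1 1
1 0 0 1 0
0 0 0 0 0
0 0 0 0 0
0 0 0 0 0

After press 5 at (0,3):
1 1 0 0 0
1 0 0 0 0
0 0 0 0 0
0 0 0 0 0
0 0 0 0 0

After press 6 at (0,0):
0 0 0 0 0
0 0 0 0 0
0 0 0 0 0
0 0 0 0 0
0 0 0 0 0

Lights still on: 0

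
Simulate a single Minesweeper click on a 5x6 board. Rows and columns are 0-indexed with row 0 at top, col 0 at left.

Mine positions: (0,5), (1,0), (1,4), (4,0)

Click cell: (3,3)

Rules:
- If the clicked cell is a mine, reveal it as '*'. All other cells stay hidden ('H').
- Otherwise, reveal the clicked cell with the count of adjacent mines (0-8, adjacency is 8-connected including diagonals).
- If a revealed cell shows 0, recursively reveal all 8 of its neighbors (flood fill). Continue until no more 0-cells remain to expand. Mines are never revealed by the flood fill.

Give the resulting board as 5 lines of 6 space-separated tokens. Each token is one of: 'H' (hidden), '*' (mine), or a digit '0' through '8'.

H 1 0 1 H H
H 1 0 1 H H
H 1 0 1 1 1
H 1 0 0 0 0
H 1 0 0 0 0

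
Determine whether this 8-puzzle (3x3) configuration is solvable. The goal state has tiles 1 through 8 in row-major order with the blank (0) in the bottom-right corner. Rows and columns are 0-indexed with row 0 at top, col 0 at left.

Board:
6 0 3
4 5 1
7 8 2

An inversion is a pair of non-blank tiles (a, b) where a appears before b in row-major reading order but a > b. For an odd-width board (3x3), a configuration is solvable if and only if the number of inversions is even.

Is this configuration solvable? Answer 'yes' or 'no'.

Inversions (pairs i<j in row-major order where tile[i] > tile[j] > 0): 13
13 is odd, so the puzzle is not solvable.

Answer: no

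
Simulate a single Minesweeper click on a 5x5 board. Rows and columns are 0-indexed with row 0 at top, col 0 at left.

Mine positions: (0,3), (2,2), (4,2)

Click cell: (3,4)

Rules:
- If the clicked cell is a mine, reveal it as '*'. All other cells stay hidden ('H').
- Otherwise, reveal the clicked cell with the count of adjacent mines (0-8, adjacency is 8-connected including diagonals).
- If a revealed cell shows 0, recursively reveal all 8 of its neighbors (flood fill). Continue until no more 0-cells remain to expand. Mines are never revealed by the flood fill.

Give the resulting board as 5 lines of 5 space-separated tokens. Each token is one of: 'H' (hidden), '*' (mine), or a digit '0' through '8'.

H H H H H
H H H 2 1
H H H 1 0
H H H 2 0
H H H 1 0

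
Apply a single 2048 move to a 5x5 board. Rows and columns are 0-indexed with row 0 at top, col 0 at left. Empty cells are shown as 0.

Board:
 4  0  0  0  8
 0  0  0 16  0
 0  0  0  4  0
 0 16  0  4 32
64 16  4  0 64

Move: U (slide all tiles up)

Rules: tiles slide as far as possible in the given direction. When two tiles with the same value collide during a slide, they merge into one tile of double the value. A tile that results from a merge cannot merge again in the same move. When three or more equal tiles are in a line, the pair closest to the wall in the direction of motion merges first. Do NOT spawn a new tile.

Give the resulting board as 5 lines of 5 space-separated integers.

Answer:  4 32  4 16  8
64  0  0  8 32
 0  0  0  0 64
 0  0  0  0  0
 0  0  0  0  0

Derivation:
Slide up:
col 0: [4, 0, 0, 0, 64] -> [4, 64, 0, 0, 0]
col 1: [0, 0, 0, 16, 16] -> [32, 0, 0, 0, 0]
col 2: [0, 0, 0, 0, 4] -> [4, 0, 0, 0, 0]
col 3: [0, 16, 4, 4, 0] -> [16, 8, 0, 0, 0]
col 4: [8, 0, 0, 32, 64] -> [8, 32, 64, 0, 0]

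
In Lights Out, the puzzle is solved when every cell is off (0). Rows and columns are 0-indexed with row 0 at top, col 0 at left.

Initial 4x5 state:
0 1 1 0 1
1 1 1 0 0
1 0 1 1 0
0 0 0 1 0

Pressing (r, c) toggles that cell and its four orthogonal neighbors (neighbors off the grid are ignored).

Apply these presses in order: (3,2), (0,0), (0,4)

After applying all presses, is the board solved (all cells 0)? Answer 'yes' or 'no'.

After press 1 at (3,2):
0 1 1 0 1
1 1 1 0 0
1 0 0 1 0
0 1 1 0 0

After press 2 at (0,0):
1 0 1 0 1
0 1 1 0 0
1 0 0 1 0
0 1 1 0 0

After press 3 at (0,4):
1 0 1 1 0
0 1 1 0 1
1 0 0 1 0
0 1 1 0 0

Lights still on: 10

Answer: no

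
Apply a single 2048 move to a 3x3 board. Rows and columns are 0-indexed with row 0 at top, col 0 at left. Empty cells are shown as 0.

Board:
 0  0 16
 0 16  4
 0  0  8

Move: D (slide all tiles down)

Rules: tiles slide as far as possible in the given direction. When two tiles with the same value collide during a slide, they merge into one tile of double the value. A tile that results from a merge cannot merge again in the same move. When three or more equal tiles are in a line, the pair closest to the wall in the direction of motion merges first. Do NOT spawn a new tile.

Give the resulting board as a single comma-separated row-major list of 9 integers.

Answer: 0, 0, 16, 0, 0, 4, 0, 16, 8

Derivation:
Slide down:
col 0: [0, 0, 0] -> [0, 0, 0]
col 1: [0, 16, 0] -> [0, 0, 16]
col 2: [16, 4, 8] -> [16, 4, 8]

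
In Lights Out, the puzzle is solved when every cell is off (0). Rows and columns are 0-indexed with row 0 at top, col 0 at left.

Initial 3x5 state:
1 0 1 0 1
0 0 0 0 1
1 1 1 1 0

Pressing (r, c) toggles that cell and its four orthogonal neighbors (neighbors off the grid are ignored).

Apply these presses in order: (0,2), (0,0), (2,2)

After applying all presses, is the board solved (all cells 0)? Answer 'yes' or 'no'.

After press 1 at (0,2):
1 1 0 1 1
0 0 1 0 1
1 1 1 1 0

After press 2 at (0,0):
0 0 0 1 1
1 0 1 0 1
1 1 1 1 0

After press 3 at (2,2):
0 0 0 1 1
1 0 0 0 1
1 0 0 0 0

Lights still on: 5

Answer: no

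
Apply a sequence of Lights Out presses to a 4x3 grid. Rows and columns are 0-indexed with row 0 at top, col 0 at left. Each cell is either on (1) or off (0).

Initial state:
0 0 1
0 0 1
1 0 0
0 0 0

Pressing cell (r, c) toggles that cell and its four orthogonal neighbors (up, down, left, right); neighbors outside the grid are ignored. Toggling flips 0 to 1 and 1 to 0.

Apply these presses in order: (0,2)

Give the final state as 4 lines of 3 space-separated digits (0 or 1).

After press 1 at (0,2):
0 1 0
0 0 0
1 0 0
0 0 0

Answer: 0 1 0
0 0 0
1 0 0
0 0 0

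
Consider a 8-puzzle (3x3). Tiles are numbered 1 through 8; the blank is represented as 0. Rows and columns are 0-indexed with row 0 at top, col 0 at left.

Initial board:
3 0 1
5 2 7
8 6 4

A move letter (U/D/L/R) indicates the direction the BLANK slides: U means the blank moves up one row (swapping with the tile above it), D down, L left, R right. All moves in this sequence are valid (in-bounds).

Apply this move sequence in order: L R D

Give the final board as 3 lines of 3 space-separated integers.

Answer: 3 2 1
5 0 7
8 6 4

Derivation:
After move 1 (L):
0 3 1
5 2 7
8 6 4

After move 2 (R):
3 0 1
5 2 7
8 6 4

After move 3 (D):
3 2 1
5 0 7
8 6 4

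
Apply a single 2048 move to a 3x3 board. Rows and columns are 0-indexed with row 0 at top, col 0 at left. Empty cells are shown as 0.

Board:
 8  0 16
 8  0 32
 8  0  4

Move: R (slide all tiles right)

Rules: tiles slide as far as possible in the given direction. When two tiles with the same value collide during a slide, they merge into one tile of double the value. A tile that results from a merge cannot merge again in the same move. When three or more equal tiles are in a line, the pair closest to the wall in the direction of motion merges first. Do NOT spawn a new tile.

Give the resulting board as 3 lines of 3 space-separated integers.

Answer:  0  8 16
 0  8 32
 0  8  4

Derivation:
Slide right:
row 0: [8, 0, 16] -> [0, 8, 16]
row 1: [8, 0, 32] -> [0, 8, 32]
row 2: [8, 0, 4] -> [0, 8, 4]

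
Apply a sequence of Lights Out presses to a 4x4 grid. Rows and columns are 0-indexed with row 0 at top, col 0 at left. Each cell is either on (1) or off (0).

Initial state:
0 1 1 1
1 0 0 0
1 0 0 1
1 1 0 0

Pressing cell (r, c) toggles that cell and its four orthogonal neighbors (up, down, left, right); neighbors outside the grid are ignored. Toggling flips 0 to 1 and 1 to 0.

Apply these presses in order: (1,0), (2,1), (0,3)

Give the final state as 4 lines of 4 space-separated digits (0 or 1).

Answer: 1 1 0 0
0 0 0 1
1 1 1 1
1 0 0 0

Derivation:
After press 1 at (1,0):
1 1 1 1
0 1 0 0
0 0 0 1
1 1 0 0

After press 2 at (2,1):
1 1 1 1
0 0 0 0
1 1 1 1
1 0 0 0

After press 3 at (0,3):
1 1 0 0
0 0 0 1
1 1 1 1
1 0 0 0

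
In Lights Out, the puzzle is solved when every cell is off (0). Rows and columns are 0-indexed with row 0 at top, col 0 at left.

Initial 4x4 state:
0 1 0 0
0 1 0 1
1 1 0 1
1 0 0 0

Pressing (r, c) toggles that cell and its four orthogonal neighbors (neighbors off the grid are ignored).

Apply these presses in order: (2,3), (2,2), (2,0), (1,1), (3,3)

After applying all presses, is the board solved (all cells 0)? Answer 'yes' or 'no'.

Answer: yes

Derivation:
After press 1 at (2,3):
0 1 0 0
0 1 0 0
1 1 1 0
1 0 0 1

After press 2 at (2,2):
0 1 0 0
0 1 1 0
1 0 0 1
1 0 1 1

After press 3 at (2,0):
0 1 0 0
1 1 1 0
0 1 0 1
0 0 1 1

After press 4 at (1,1):
0 0 0 0
0 0 0 0
0 0 0 1
0 0 1 1

After press 5 at (3,3):
0 0 0 0
0 0 0 0
0 0 0 0
0 0 0 0

Lights still on: 0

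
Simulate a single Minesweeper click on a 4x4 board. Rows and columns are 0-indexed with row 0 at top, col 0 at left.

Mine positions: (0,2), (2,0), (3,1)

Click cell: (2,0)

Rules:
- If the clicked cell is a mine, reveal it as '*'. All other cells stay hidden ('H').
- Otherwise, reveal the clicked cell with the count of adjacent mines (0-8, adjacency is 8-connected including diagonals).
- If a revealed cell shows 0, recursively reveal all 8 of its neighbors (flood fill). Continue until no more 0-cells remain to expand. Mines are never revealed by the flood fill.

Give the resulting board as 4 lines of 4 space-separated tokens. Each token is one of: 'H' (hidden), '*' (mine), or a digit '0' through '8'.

H H H H
H H H H
* H H H
H H H H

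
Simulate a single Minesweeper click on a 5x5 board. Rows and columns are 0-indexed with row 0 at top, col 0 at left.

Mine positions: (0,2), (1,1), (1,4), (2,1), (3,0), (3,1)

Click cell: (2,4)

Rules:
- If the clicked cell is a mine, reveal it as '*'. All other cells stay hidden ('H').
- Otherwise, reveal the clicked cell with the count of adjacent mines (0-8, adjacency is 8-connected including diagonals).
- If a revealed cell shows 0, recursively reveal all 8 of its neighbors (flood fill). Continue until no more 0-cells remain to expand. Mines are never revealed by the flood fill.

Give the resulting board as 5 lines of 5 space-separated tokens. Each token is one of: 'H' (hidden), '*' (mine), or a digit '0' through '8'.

H H H H H
H H H H H
H H H H 1
H H H H H
H H H H H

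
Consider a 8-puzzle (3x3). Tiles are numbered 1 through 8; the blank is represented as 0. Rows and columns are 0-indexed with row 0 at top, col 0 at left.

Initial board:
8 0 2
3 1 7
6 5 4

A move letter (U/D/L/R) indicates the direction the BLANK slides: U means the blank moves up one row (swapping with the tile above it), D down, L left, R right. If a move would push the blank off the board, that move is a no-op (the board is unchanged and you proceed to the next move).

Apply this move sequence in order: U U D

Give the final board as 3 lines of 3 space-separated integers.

Answer: 8 1 2
3 0 7
6 5 4

Derivation:
After move 1 (U):
8 0 2
3 1 7
6 5 4

After move 2 (U):
8 0 2
3 1 7
6 5 4

After move 3 (D):
8 1 2
3 0 7
6 5 4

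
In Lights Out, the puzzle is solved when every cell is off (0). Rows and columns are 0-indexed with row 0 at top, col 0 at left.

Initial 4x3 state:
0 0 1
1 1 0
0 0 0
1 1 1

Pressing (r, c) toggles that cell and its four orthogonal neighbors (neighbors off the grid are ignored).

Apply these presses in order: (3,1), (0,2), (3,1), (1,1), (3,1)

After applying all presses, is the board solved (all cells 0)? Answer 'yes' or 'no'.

Answer: yes

Derivation:
After press 1 at (3,1):
0 0 1
1 1 0
0 1 0
0 0 0

After press 2 at (0,2):
0 1 0
1 1 1
0 1 0
0 0 0

After press 3 at (3,1):
0 1 0
1 1 1
0 0 0
1 1 1

After press 4 at (1,1):
0 0 0
0 0 0
0 1 0
1 1 1

After press 5 at (3,1):
0 0 0
0 0 0
0 0 0
0 0 0

Lights still on: 0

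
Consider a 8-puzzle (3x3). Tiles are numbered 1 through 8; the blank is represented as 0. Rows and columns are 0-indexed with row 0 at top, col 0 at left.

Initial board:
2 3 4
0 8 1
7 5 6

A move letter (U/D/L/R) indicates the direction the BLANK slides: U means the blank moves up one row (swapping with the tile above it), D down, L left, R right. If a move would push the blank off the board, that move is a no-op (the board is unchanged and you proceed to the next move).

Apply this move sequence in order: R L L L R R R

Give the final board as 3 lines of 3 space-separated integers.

Answer: 2 3 4
8 1 0
7 5 6

Derivation:
After move 1 (R):
2 3 4
8 0 1
7 5 6

After move 2 (L):
2 3 4
0 8 1
7 5 6

After move 3 (L):
2 3 4
0 8 1
7 5 6

After move 4 (L):
2 3 4
0 8 1
7 5 6

After move 5 (R):
2 3 4
8 0 1
7 5 6

After move 6 (R):
2 3 4
8 1 0
7 5 6

After move 7 (R):
2 3 4
8 1 0
7 5 6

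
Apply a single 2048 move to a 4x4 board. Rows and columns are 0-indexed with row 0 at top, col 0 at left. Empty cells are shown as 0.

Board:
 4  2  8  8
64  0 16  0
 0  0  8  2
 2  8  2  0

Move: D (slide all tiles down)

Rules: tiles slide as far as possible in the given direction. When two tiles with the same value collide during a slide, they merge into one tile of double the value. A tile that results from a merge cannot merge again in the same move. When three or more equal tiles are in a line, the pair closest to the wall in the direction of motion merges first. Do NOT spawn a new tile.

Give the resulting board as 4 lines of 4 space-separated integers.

Answer:  0  0  8  0
 4  0 16  0
64  2  8  8
 2  8  2  2

Derivation:
Slide down:
col 0: [4, 64, 0, 2] -> [0, 4, 64, 2]
col 1: [2, 0, 0, 8] -> [0, 0, 2, 8]
col 2: [8, 16, 8, 2] -> [8, 16, 8, 2]
col 3: [8, 0, 2, 0] -> [0, 0, 8, 2]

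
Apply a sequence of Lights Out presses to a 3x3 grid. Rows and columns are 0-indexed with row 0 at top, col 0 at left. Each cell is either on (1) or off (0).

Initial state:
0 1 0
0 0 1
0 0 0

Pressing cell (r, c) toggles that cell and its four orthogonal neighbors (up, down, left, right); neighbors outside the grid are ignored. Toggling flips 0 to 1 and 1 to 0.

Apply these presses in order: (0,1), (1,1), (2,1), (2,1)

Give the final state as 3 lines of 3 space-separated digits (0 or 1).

Answer: 1 1 1
1 0 0
0 1 0

Derivation:
After press 1 at (0,1):
1 0 1
0 1 1
0 0 0

After press 2 at (1,1):
1 1 1
1 0 0
0 1 0

After press 3 at (2,1):
1 1 1
1 1 0
1 0 1

After press 4 at (2,1):
1 1 1
1 0 0
0 1 0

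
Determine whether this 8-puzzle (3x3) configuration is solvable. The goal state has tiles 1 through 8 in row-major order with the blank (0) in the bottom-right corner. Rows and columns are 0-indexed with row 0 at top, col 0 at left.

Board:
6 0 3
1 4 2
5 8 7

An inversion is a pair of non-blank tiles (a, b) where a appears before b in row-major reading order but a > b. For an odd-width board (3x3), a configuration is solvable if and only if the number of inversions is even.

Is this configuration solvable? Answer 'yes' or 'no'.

Inversions (pairs i<j in row-major order where tile[i] > tile[j] > 0): 9
9 is odd, so the puzzle is not solvable.

Answer: no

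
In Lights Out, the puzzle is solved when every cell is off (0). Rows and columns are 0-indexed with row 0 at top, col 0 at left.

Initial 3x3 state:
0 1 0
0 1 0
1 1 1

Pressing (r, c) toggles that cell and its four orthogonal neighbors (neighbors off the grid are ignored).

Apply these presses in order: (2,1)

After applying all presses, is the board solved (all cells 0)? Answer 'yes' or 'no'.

Answer: no

Derivation:
After press 1 at (2,1):
0 1 0
0 0 0
0 0 0

Lights still on: 1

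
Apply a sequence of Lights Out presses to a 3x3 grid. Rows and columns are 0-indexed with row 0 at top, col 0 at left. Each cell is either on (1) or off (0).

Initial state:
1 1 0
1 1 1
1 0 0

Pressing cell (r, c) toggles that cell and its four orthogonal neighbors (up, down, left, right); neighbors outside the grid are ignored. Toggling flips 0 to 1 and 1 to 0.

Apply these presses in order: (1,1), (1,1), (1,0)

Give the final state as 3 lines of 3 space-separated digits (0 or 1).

After press 1 at (1,1):
1 0 0
0 0 0
1 1 0

After press 2 at (1,1):
1 1 0
1 1 1
1 0 0

After press 3 at (1,0):
0 1 0
0 0 1
0 0 0

Answer: 0 1 0
0 0 1
0 0 0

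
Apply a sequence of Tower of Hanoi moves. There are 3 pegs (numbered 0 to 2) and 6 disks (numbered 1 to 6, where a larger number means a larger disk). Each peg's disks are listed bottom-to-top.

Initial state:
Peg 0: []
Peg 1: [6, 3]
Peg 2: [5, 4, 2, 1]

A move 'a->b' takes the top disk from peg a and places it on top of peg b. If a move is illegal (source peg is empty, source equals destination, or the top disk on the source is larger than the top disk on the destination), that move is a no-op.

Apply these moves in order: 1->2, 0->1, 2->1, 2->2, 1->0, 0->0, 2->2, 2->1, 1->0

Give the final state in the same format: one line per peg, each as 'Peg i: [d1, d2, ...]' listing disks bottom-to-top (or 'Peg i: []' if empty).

Answer: Peg 0: [1]
Peg 1: [6, 3, 2]
Peg 2: [5, 4]

Derivation:
After move 1 (1->2):
Peg 0: []
Peg 1: [6, 3]
Peg 2: [5, 4, 2, 1]

After move 2 (0->1):
Peg 0: []
Peg 1: [6, 3]
Peg 2: [5, 4, 2, 1]

After move 3 (2->1):
Peg 0: []
Peg 1: [6, 3, 1]
Peg 2: [5, 4, 2]

After move 4 (2->2):
Peg 0: []
Peg 1: [6, 3, 1]
Peg 2: [5, 4, 2]

After move 5 (1->0):
Peg 0: [1]
Peg 1: [6, 3]
Peg 2: [5, 4, 2]

After move 6 (0->0):
Peg 0: [1]
Peg 1: [6, 3]
Peg 2: [5, 4, 2]

After move 7 (2->2):
Peg 0: [1]
Peg 1: [6, 3]
Peg 2: [5, 4, 2]

After move 8 (2->1):
Peg 0: [1]
Peg 1: [6, 3, 2]
Peg 2: [5, 4]

After move 9 (1->0):
Peg 0: [1]
Peg 1: [6, 3, 2]
Peg 2: [5, 4]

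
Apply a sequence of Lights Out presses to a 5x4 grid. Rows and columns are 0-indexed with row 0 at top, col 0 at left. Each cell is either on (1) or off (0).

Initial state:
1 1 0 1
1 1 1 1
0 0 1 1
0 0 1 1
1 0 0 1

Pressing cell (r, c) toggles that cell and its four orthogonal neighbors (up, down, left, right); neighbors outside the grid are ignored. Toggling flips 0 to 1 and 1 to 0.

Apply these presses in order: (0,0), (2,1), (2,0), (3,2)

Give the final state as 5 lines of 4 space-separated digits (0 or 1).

After press 1 at (0,0):
0 0 0 1
0 1 1 1
0 0 1 1
0 0 1 1
1 0 0 1

After press 2 at (2,1):
0 0 0 1
0 0 1 1
1 1 0 1
0 1 1 1
1 0 0 1

After press 3 at (2,0):
0 0 0 1
1 0 1 1
0 0 0 1
1 1 1 1
1 0 0 1

After press 4 at (3,2):
0 0 0 1
1 0 1 1
0 0 1 1
1 0 0 0
1 0 1 1

Answer: 0 0 0 1
1 0 1 1
0 0 1 1
1 0 0 0
1 0 1 1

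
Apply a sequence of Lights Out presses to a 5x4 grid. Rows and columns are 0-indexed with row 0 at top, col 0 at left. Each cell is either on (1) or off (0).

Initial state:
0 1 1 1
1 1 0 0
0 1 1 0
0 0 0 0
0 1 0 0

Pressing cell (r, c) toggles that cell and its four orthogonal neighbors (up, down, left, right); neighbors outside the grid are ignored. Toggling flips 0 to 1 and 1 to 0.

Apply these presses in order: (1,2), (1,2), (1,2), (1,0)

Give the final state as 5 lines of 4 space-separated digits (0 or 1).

Answer: 1 1 0 1
0 1 1 1
1 1 0 0
0 0 0 0
0 1 0 0

Derivation:
After press 1 at (1,2):
0 1 0 1
1 0 1 1
0 1 0 0
0 0 0 0
0 1 0 0

After press 2 at (1,2):
0 1 1 1
1 1 0 0
0 1 1 0
0 0 0 0
0 1 0 0

After press 3 at (1,2):
0 1 0 1
1 0 1 1
0 1 0 0
0 0 0 0
0 1 0 0

After press 4 at (1,0):
1 1 0 1
0 1 1 1
1 1 0 0
0 0 0 0
0 1 0 0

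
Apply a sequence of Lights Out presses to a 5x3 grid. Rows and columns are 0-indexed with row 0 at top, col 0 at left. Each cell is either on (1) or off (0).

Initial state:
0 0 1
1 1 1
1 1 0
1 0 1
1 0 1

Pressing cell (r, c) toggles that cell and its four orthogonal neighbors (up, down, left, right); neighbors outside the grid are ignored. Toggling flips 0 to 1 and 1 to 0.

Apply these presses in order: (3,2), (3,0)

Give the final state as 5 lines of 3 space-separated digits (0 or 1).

Answer: 0 0 1
1 1 1
0 1 1
0 0 0
0 0 0

Derivation:
After press 1 at (3,2):
0 0 1
1 1 1
1 1 1
1 1 0
1 0 0

After press 2 at (3,0):
0 0 1
1 1 1
0 1 1
0 0 0
0 0 0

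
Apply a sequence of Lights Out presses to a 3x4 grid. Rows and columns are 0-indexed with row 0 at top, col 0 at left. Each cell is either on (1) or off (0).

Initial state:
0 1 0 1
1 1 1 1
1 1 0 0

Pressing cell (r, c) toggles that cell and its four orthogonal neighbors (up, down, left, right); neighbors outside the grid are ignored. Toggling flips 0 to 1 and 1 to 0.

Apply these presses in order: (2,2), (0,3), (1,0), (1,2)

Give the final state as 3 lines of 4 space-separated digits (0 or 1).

After press 1 at (2,2):
0 1 0 1
1 1 0 1
1 0 1 1

After press 2 at (0,3):
0 1 1 0
1 1 0 0
1 0 1 1

After press 3 at (1,0):
1 1 1 0
0 0 0 0
0 0 1 1

After press 4 at (1,2):
1 1 0 0
0 1 1 1
0 0 0 1

Answer: 1 1 0 0
0 1 1 1
0 0 0 1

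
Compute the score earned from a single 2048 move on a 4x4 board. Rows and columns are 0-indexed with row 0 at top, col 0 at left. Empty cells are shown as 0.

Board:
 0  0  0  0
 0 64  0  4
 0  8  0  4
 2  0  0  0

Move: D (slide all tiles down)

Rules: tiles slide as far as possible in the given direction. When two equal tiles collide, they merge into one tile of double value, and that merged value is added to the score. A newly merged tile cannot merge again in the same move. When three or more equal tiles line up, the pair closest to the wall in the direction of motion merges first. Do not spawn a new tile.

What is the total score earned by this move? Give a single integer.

Slide down:
col 0: [0, 0, 0, 2] -> [0, 0, 0, 2]  score +0 (running 0)
col 1: [0, 64, 8, 0] -> [0, 0, 64, 8]  score +0 (running 0)
col 2: [0, 0, 0, 0] -> [0, 0, 0, 0]  score +0 (running 0)
col 3: [0, 4, 4, 0] -> [0, 0, 0, 8]  score +8 (running 8)
Board after move:
 0  0  0  0
 0  0  0  0
 0 64  0  0
 2  8  0  8

Answer: 8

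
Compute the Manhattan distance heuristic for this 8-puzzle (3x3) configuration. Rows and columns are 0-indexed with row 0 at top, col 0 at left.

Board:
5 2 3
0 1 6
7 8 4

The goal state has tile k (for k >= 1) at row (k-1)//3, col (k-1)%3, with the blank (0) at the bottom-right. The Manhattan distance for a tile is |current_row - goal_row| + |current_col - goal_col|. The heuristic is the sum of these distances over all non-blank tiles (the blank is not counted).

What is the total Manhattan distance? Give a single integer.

Answer: 7

Derivation:
Tile 5: at (0,0), goal (1,1), distance |0-1|+|0-1| = 2
Tile 2: at (0,1), goal (0,1), distance |0-0|+|1-1| = 0
Tile 3: at (0,2), goal (0,2), distance |0-0|+|2-2| = 0
Tile 1: at (1,1), goal (0,0), distance |1-0|+|1-0| = 2
Tile 6: at (1,2), goal (1,2), distance |1-1|+|2-2| = 0
Tile 7: at (2,0), goal (2,0), distance |2-2|+|0-0| = 0
Tile 8: at (2,1), goal (2,1), distance |2-2|+|1-1| = 0
Tile 4: at (2,2), goal (1,0), distance |2-1|+|2-0| = 3
Sum: 2 + 0 + 0 + 2 + 0 + 0 + 0 + 3 = 7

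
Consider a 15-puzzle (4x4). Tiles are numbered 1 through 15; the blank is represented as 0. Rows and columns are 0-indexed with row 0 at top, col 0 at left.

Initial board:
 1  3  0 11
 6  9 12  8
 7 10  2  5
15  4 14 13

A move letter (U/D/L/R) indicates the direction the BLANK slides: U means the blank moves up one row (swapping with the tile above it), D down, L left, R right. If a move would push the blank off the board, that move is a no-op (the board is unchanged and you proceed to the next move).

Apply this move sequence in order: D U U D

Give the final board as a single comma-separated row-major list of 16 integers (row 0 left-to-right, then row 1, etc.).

Answer: 1, 3, 12, 11, 6, 9, 0, 8, 7, 10, 2, 5, 15, 4, 14, 13

Derivation:
After move 1 (D):
 1  3 12 11
 6  9  0  8
 7 10  2  5
15  4 14 13

After move 2 (U):
 1  3  0 11
 6  9 12  8
 7 10  2  5
15  4 14 13

After move 3 (U):
 1  3  0 11
 6  9 12  8
 7 10  2  5
15  4 14 13

After move 4 (D):
 1  3 12 11
 6  9  0  8
 7 10  2  5
15  4 14 13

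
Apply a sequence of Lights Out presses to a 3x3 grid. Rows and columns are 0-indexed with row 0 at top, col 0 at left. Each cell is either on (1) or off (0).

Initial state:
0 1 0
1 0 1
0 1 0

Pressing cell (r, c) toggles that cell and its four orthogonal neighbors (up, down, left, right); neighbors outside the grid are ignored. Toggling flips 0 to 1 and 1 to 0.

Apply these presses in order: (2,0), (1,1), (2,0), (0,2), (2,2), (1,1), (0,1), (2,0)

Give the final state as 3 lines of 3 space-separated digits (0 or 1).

Answer: 1 1 0
0 1 1
1 1 1

Derivation:
After press 1 at (2,0):
0 1 0
0 0 1
1 0 0

After press 2 at (1,1):
0 0 0
1 1 0
1 1 0

After press 3 at (2,0):
0 0 0
0 1 0
0 0 0

After press 4 at (0,2):
0 1 1
0 1 1
0 0 0

After press 5 at (2,2):
0 1 1
0 1 0
0 1 1

After press 6 at (1,1):
0 0 1
1 0 1
0 0 1

After press 7 at (0,1):
1 1 0
1 1 1
0 0 1

After press 8 at (2,0):
1 1 0
0 1 1
1 1 1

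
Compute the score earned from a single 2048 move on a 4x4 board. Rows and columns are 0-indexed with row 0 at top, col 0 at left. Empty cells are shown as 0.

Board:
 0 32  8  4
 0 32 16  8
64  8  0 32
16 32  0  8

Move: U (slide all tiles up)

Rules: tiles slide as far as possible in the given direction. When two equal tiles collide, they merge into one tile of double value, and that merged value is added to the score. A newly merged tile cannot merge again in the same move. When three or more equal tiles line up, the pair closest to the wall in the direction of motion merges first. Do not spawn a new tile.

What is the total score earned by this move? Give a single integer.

Answer: 64

Derivation:
Slide up:
col 0: [0, 0, 64, 16] -> [64, 16, 0, 0]  score +0 (running 0)
col 1: [32, 32, 8, 32] -> [64, 8, 32, 0]  score +64 (running 64)
col 2: [8, 16, 0, 0] -> [8, 16, 0, 0]  score +0 (running 64)
col 3: [4, 8, 32, 8] -> [4, 8, 32, 8]  score +0 (running 64)
Board after move:
64 64  8  4
16  8 16  8
 0 32  0 32
 0  0  0  8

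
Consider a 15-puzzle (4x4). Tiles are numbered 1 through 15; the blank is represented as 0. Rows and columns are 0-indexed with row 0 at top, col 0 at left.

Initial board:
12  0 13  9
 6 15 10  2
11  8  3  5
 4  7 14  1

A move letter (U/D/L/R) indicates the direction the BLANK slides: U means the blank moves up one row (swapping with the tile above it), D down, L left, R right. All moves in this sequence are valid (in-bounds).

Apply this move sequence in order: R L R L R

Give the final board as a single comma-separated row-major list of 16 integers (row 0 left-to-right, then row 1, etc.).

After move 1 (R):
12 13  0  9
 6 15 10  2
11  8  3  5
 4  7 14  1

After move 2 (L):
12  0 13  9
 6 15 10  2
11  8  3  5
 4  7 14  1

After move 3 (R):
12 13  0  9
 6 15 10  2
11  8  3  5
 4  7 14  1

After move 4 (L):
12  0 13  9
 6 15 10  2
11  8  3  5
 4  7 14  1

After move 5 (R):
12 13  0  9
 6 15 10  2
11  8  3  5
 4  7 14  1

Answer: 12, 13, 0, 9, 6, 15, 10, 2, 11, 8, 3, 5, 4, 7, 14, 1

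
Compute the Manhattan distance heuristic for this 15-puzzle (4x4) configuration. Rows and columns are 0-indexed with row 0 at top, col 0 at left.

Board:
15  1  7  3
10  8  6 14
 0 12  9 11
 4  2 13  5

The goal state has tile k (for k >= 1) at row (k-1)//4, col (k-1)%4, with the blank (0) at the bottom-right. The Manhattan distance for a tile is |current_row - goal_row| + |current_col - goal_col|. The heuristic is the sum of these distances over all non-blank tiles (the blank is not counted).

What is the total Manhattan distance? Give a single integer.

Answer: 38

Derivation:
Tile 15: at (0,0), goal (3,2), distance |0-3|+|0-2| = 5
Tile 1: at (0,1), goal (0,0), distance |0-0|+|1-0| = 1
Tile 7: at (0,2), goal (1,2), distance |0-1|+|2-2| = 1
Tile 3: at (0,3), goal (0,2), distance |0-0|+|3-2| = 1
Tile 10: at (1,0), goal (2,1), distance |1-2|+|0-1| = 2
Tile 8: at (1,1), goal (1,3), distance |1-1|+|1-3| = 2
Tile 6: at (1,2), goal (1,1), distance |1-1|+|2-1| = 1
Tile 14: at (1,3), goal (3,1), distance |1-3|+|3-1| = 4
Tile 12: at (2,1), goal (2,3), distance |2-2|+|1-3| = 2
Tile 9: at (2,2), goal (2,0), distance |2-2|+|2-0| = 2
Tile 11: at (2,3), goal (2,2), distance |2-2|+|3-2| = 1
Tile 4: at (3,0), goal (0,3), distance |3-0|+|0-3| = 6
Tile 2: at (3,1), goal (0,1), distance |3-0|+|1-1| = 3
Tile 13: at (3,2), goal (3,0), distance |3-3|+|2-0| = 2
Tile 5: at (3,3), goal (1,0), distance |3-1|+|3-0| = 5
Sum: 5 + 1 + 1 + 1 + 2 + 2 + 1 + 4 + 2 + 2 + 1 + 6 + 3 + 2 + 5 = 38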